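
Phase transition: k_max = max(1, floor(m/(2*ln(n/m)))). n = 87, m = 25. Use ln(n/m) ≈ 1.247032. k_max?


n/m = 87/25.
ln(n/m) ≈ 1.247032.
2*ln(n/m) ≈ 2.494064.
m/(2*ln(n/m)) ≈ 25/2.494064 ≈ 10.0238.
floor = 10.
k_max = max(1, 10) = 10.

10


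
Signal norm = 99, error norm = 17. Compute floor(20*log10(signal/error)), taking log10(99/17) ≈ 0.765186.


||x||/||e|| = 99/17.
log10(99/17) ≈ 0.765186.
20*log10(||x||/||e||) ≈ 20*0.765186 = 15.30372.
floor(15.30372) = 15.

15


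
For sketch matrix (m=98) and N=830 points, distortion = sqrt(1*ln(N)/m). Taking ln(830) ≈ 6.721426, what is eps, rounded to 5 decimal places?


ln(830) ≈ 6.721426.
1*ln(N)/m ≈ 1*6.721426/98 ≈ 0.06858598.
eps = sqrt(0.06858598) ≈ 0.2618893 ≈ 0.26189.

0.26189


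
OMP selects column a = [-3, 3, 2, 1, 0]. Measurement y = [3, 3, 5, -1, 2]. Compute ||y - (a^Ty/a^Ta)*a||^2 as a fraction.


a^T a = 23.
a^T y = 9.
coeff = 9/23 = 9/23.
||r||^2 = 1023/23.

1023/23


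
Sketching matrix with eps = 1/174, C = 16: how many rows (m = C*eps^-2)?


1/eps = 174.
(1/eps)^2 = 30276.
m = 16*30276 = 484416.

484416


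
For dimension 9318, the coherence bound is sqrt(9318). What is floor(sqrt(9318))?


96^2 = 9216 <= 9318 < 9409 = 97^2, so 96 <= sqrt(9318) < 97.
floor(sqrt(9318)) = 96.

96


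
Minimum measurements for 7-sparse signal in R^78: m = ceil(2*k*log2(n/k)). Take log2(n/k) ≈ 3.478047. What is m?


log2(n/k) = log2(78/7) ≈ 3.478047.
2*k*log2(n/k) ≈ 2*7*3.478047 = 48.692658.
m = ceil(48.692658) = 49.

49


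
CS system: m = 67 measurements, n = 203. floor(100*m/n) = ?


100*m/n = 100*67/203 ≈ 33.0049.
floor = 33.

33


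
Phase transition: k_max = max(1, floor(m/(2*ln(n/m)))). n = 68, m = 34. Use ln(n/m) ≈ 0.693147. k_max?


n/m = 68/34 = 2.
ln(n/m) ≈ 0.693147.
2*ln(n/m) ≈ 1.386294.
m/(2*ln(n/m)) ≈ 34/1.386294 ≈ 24.5258.
floor = 24.
k_max = max(1, 24) = 24.

24


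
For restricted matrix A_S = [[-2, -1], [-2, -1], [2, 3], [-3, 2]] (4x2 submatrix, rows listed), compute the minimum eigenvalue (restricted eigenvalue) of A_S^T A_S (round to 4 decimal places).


A_S^T A_S = [[21, 4], [4, 15]].
trace = 36.
det = 299.
disc = trace^2 - 4*det = 1296 - 4*299 = 100.
sqrt(100) = 10.
lam_min = (36 - 10)/2 = 13 = 13.0000.

13.0000


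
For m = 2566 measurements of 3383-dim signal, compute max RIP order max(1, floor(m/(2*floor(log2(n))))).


floor(log2(3383)) = 11.
2*11 = 22.
m/(2*floor(log2(n))) = 2566/22 ≈ 116.6364.
floor = 116.
k = max(1, 116) = 116.

116


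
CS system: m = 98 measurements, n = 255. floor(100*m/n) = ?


100*m/n = 100*98/255 ≈ 38.4314.
floor = 38.

38


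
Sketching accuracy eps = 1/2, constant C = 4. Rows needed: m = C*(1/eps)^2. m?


1/eps = 2.
(1/eps)^2 = 4.
m = 4*4 = 16.

16


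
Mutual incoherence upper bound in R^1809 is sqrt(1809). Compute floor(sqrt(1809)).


42^2 = 1764 <= 1809 < 1849 = 43^2, so 42 <= sqrt(1809) < 43.
floor(sqrt(1809)) = 42.

42


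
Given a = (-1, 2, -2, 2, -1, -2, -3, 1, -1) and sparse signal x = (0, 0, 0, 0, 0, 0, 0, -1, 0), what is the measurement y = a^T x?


Non-zero terms: ['1*-1']
Products: [-1]
y = sum = -1.

-1


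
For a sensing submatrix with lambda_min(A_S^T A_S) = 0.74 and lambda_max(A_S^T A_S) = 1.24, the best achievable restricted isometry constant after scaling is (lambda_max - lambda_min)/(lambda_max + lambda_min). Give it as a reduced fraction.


lambda_max - lambda_min = 1.24 - 0.74 = 0.50.
lambda_max + lambda_min = 1.24 + 0.74 = 1.98.
delta = 0.50/1.98 = 50/198 = 25/99.

25/99


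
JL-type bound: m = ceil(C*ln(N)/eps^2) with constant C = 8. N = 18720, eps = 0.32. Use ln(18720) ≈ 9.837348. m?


ln(18720) ≈ 9.837348.
eps^2 = 0.32^2 = 0.1024.
C*ln(N)/eps^2 ≈ 8*9.837348/0.1024 ≈ 768.5428.
m = ceil(768.5428) = 769.

769


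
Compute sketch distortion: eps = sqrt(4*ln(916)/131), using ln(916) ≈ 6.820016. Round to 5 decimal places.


ln(916) ≈ 6.820016.
4*ln(N)/m ≈ 4*6.820016/131 ≈ 0.20824476.
eps = sqrt(0.20824476) ≈ 0.4563384 ≈ 0.45634.

0.45634


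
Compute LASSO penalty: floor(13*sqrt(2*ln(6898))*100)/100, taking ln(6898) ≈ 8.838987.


ln(6898) ≈ 8.838987.
2*ln(n) ≈ 17.677974.
sqrt(2*ln(n)) ≈ sqrt(17.677974) ≈ 4.204518.
lambda ≈ 13*4.204518 = 54.658734.
floor(lambda*100)/100 = 54.65.

54.65


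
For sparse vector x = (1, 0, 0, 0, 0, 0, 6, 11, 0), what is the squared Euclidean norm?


Non-zero entries: [(0, 1), (6, 6), (7, 11)]
Squares: [1, 36, 121]
||x||_2^2 = sum = 158.

158


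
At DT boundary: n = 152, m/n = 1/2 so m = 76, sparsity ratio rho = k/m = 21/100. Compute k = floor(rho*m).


m = 1/2*152 = 76.
rho = 21/100.
rho*m = 21/100*76 = 15.96.
k = floor(15.96) = 15.

15


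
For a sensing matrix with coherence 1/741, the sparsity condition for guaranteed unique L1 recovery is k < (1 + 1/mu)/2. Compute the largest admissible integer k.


1/mu = 741.
1 + 1/mu = 742.
(1 + 1/mu)/2 = 371 is an integer and the inequality is strict, so k_max = 371 - 1 = 370.

370


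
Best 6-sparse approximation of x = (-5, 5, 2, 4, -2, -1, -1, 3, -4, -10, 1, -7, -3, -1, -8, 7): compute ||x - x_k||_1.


Sorted |x_i| descending: [10, 8, 7, 7, 5, 5, 4, 4, 3, 3, 2, 2, 1, 1, 1, 1]
Keep top 6: [10, 8, 7, 7, 5, 5]
Tail entries: [4, 4, 3, 3, 2, 2, 1, 1, 1, 1]
L1 error = sum of tail = 22.

22


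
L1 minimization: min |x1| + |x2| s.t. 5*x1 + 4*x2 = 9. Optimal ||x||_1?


Axis intercepts:
  x1 = 9/5, x2 = 0: L1 = 9/5
  x1 = 0, x2 = 9/4: L1 = 9/4
x* = (9/5, 0)
||x*||_1 = 9/5.

9/5


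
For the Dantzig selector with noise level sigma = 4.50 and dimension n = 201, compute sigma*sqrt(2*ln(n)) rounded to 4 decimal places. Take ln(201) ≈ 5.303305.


ln(201) ≈ 5.303305.
2*ln(n) ≈ 10.60661.
sqrt(2*ln(n)) ≈ sqrt(10.60661) ≈ 3.256779.
threshold ≈ 4.50*3.256779 = 14.6555055 ≈ 14.6555.

14.6555


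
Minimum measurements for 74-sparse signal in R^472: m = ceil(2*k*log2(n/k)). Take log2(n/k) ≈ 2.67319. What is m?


log2(n/k) = log2(472/74) ≈ 2.67319.
2*k*log2(n/k) ≈ 2*74*2.67319 = 395.63212.
m = ceil(395.63212) = 396.

396


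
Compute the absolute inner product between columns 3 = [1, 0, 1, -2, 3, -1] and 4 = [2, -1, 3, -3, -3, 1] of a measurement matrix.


Inner product: 1*2 + 0*-1 + 1*3 + -2*-3 + 3*-3 + -1*1
Products: [2, 0, 3, 6, -9, -1]
Sum = 1.
|dot| = 1.

1


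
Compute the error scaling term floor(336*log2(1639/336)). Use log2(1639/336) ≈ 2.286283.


log2(n/k) = log2(1639/336) ≈ 2.286283.
k*log2(n/k) ≈ 336*2.286283 = 768.191088.
floor(768.191088) = 768.

768


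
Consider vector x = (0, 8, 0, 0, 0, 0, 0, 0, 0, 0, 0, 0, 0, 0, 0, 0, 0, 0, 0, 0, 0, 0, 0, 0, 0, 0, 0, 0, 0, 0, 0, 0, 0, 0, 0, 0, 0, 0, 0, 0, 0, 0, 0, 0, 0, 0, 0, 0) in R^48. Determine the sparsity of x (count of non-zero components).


Non-zero positions: [1].
Sparsity = 1.

1


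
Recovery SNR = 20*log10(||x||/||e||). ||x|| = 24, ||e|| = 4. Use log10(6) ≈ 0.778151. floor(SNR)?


||x||/||e|| = 24/4 = 6.
log10(6) ≈ 0.778151.
20*log10(||x||/||e||) ≈ 20*0.778151 = 15.56302.
floor(15.56302) = 15.

15


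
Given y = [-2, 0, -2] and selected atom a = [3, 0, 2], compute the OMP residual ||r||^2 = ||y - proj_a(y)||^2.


a^T a = 13.
a^T y = -10.
coeff = -10/13 = -10/13.
||r||^2 = 4/13.

4/13


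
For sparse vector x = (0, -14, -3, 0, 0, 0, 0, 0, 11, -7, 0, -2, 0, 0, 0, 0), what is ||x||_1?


Non-zero entries: [(1, -14), (2, -3), (8, 11), (9, -7), (11, -2)]
Absolute values: [14, 3, 11, 7, 2]
||x||_1 = sum = 37.

37


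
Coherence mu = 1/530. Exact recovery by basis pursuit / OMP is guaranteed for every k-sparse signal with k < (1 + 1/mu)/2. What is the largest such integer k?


1/mu = 530.
1 + 1/mu = 531.
(1 + 1/mu)/2 = 265.5 is not an integer, so k_max = floor(265.5) = 265.

265


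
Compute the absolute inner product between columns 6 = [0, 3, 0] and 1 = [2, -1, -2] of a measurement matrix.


Inner product: 0*2 + 3*-1 + 0*-2
Products: [0, -3, 0]
Sum = -3.
|dot| = 3.

3


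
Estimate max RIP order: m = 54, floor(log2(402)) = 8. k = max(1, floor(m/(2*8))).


floor(log2(402)) = 8.
2*8 = 16.
m/(2*floor(log2(n))) = 54/16 ≈ 3.375.
floor = 3.
k = max(1, 3) = 3.

3


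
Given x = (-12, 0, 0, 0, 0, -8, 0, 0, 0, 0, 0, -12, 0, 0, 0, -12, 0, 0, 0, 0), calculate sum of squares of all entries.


Non-zero entries: [(0, -12), (5, -8), (11, -12), (15, -12)]
Squares: [144, 64, 144, 144]
||x||_2^2 = sum = 496.

496


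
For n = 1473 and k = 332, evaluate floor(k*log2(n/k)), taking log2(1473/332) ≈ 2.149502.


log2(n/k) = log2(1473/332) ≈ 2.149502.
k*log2(n/k) ≈ 332*2.149502 = 713.634664.
floor(713.634664) = 713.

713


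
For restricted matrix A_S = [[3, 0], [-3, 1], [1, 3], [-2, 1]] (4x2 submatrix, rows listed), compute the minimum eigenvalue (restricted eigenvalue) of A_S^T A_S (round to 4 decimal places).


A_S^T A_S = [[23, -2], [-2, 11]].
trace = 34.
det = 249.
disc = trace^2 - 4*det = 1156 - 4*249 = 160.
sqrt(160) ≈ 12.649111.
lam_min = (34 - sqrt(160))/2 ≈ (34 - 12.649111)/2 = 10.6754445 ≈ 10.6754.

10.6754


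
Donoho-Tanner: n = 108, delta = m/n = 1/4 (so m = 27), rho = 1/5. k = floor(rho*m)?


m = 1/4*108 = 27.
rho = 1/5.
rho*m = 1/5*27 = 5.4.
k = floor(5.4) = 5.

5


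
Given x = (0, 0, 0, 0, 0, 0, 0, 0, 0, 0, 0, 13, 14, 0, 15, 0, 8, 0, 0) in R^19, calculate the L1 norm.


Non-zero entries: [(11, 13), (12, 14), (14, 15), (16, 8)]
Absolute values: [13, 14, 15, 8]
||x||_1 = sum = 50.

50


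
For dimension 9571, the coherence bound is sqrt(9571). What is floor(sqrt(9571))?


97^2 = 9409 <= 9571 < 9604 = 98^2, so 97 <= sqrt(9571) < 98.
floor(sqrt(9571)) = 97.

97


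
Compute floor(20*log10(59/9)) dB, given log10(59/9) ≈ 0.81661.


||x||/||e|| = 59/9.
log10(59/9) ≈ 0.81661.
20*log10(||x||/||e||) ≈ 20*0.81661 = 16.3322.
floor(16.3322) = 16.

16


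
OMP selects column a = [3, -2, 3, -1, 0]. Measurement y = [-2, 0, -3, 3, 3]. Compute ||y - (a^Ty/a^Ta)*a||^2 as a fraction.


a^T a = 23.
a^T y = -18.
coeff = -18/23 = -18/23.
||r||^2 = 389/23.

389/23


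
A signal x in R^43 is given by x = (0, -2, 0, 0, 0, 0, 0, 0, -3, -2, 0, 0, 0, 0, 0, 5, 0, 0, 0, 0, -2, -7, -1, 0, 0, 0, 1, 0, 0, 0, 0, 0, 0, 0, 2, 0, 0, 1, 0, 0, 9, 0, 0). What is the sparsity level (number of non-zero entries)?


Non-zero positions: [1, 8, 9, 15, 20, 21, 22, 26, 34, 37, 40].
Sparsity = 11.

11


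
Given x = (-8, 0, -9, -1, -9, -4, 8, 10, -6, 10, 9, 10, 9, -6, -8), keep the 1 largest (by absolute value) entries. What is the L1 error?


Sorted |x_i| descending: [10, 10, 10, 9, 9, 9, 9, 8, 8, 8, 6, 6, 4, 1, 0]
Keep top 1: [10]
Tail entries: [10, 10, 9, 9, 9, 9, 8, 8, 8, 6, 6, 4, 1, 0]
L1 error = sum of tail = 97.

97


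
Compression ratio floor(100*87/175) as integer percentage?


100*m/n = 100*87/175 ≈ 49.7143.
floor = 49.

49


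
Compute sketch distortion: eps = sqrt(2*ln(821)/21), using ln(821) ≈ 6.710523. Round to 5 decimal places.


ln(821) ≈ 6.710523.
2*ln(N)/m ≈ 2*6.710523/21 ≈ 0.63909743.
eps = sqrt(0.63909743) ≈ 0.7994357 ≈ 0.79944.

0.79944


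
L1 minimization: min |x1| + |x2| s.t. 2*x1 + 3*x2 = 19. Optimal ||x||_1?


Axis intercepts:
  x1 = 19/2, x2 = 0: L1 = 19/2
  x1 = 0, x2 = 19/3: L1 = 19/3
x* = (0, 19/3)
||x*||_1 = 19/3.

19/3


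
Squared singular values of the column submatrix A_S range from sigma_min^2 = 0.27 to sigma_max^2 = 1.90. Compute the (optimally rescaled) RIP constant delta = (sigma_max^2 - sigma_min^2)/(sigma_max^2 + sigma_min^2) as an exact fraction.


lambda_max - lambda_min = 1.90 - 0.27 = 1.63.
lambda_max + lambda_min = 1.90 + 0.27 = 2.17.
delta = 1.63/2.17 = 163/217.

163/217


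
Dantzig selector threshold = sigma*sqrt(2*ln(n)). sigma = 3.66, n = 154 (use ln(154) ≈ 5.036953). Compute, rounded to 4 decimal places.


ln(154) ≈ 5.036953.
2*ln(n) ≈ 10.073906.
sqrt(2*ln(n)) ≈ sqrt(10.073906) ≈ 3.173942.
threshold ≈ 3.66*3.173942 = 11.61662772 ≈ 11.6166.

11.6166


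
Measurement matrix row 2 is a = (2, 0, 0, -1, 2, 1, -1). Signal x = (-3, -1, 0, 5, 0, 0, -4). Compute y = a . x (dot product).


Non-zero terms: ['2*-3', '0*-1', '-1*5', '-1*-4']
Products: [-6, 0, -5, 4]
y = sum = -7.

-7


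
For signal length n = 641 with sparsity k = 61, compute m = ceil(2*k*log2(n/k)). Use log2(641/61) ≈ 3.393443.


log2(n/k) = log2(641/61) ≈ 3.393443.
2*k*log2(n/k) ≈ 2*61*3.393443 = 414.000046.
m = ceil(414.000046) = 415.

415


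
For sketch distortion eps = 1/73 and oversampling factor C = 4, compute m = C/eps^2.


1/eps = 73.
(1/eps)^2 = 5329.
m = 4*5329 = 21316.

21316


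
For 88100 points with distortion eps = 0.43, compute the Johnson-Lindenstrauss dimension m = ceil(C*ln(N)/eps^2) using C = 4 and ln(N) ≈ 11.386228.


ln(88100) ≈ 11.386228.
eps^2 = 0.43^2 = 0.1849.
C*ln(N)/eps^2 ≈ 4*11.386228/0.1849 ≈ 246.3219.
m = ceil(246.3219) = 247.

247


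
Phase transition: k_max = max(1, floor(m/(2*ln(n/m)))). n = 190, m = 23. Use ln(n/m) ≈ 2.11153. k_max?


n/m = 190/23.
ln(n/m) ≈ 2.11153.
2*ln(n/m) ≈ 4.22306.
m/(2*ln(n/m)) ≈ 23/4.22306 ≈ 5.4463.
floor = 5.
k_max = max(1, 5) = 5.

5


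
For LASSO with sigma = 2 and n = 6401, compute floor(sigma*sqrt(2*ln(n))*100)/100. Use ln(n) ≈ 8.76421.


ln(6401) ≈ 8.76421.
2*ln(n) ≈ 17.52842.
sqrt(2*ln(n)) ≈ sqrt(17.52842) ≈ 4.186696.
lambda ≈ 2*4.186696 = 8.373392.
floor(lambda*100)/100 = 8.37.

8.37


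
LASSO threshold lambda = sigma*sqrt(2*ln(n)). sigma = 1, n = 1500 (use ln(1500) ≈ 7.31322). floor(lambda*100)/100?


ln(1500) ≈ 7.31322.
2*ln(n) ≈ 14.62644.
sqrt(2*ln(n)) ≈ sqrt(14.62644) ≈ 3.824453.
lambda ≈ 1*3.824453 = 3.824453.
floor(lambda*100)/100 = 3.82.

3.82


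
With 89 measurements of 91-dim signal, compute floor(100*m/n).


100*m/n = 100*89/91 ≈ 97.8022.
floor = 97.

97


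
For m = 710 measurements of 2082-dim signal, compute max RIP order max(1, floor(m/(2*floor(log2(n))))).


floor(log2(2082)) = 11.
2*11 = 22.
m/(2*floor(log2(n))) = 710/22 ≈ 32.2727.
floor = 32.
k = max(1, 32) = 32.

32


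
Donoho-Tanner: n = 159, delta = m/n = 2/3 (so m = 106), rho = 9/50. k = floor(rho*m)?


m = 2/3*159 = 106.
rho = 9/50.
rho*m = 9/50*106 = 19.08.
k = floor(19.08) = 19.

19


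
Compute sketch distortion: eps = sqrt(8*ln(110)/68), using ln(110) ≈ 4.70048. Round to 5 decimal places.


ln(110) ≈ 4.70048.
8*ln(N)/m ≈ 8*4.70048/68 ≈ 0.55299765.
eps = sqrt(0.55299765) ≈ 0.7436381 ≈ 0.74364.

0.74364


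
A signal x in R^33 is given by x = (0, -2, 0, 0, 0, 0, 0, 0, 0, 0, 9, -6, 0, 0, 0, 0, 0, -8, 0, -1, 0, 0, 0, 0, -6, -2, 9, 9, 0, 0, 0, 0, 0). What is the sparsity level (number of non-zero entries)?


Non-zero positions: [1, 10, 11, 17, 19, 24, 25, 26, 27].
Sparsity = 9.

9


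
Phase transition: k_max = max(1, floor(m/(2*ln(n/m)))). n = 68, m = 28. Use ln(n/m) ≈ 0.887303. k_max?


n/m = 68/28 = 17/7.
ln(n/m) ≈ 0.887303.
2*ln(n/m) ≈ 1.774606.
m/(2*ln(n/m)) ≈ 28/1.774606 ≈ 15.7782.
floor = 15.
k_max = max(1, 15) = 15.

15


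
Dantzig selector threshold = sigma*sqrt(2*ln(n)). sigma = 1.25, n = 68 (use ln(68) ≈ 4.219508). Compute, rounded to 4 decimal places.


ln(68) ≈ 4.219508.
2*ln(n) ≈ 8.439016.
sqrt(2*ln(n)) ≈ sqrt(8.439016) ≈ 2.904998.
threshold ≈ 1.25*2.904998 = 3.6312475 ≈ 3.6312.

3.6312


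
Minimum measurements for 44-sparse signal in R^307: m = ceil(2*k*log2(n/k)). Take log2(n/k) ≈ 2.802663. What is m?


log2(n/k) = log2(307/44) ≈ 2.802663.
2*k*log2(n/k) ≈ 2*44*2.802663 = 246.634344.
m = ceil(246.634344) = 247.

247


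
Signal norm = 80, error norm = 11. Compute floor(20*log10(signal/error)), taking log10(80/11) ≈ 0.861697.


||x||/||e|| = 80/11.
log10(80/11) ≈ 0.861697.
20*log10(||x||/||e||) ≈ 20*0.861697 = 17.23394.
floor(17.23394) = 17.

17


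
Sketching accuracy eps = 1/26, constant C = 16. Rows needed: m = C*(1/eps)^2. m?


1/eps = 26.
(1/eps)^2 = 676.
m = 16*676 = 10816.

10816


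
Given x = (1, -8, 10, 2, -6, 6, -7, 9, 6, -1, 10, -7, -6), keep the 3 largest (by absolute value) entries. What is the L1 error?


Sorted |x_i| descending: [10, 10, 9, 8, 7, 7, 6, 6, 6, 6, 2, 1, 1]
Keep top 3: [10, 10, 9]
Tail entries: [8, 7, 7, 6, 6, 6, 6, 2, 1, 1]
L1 error = sum of tail = 50.

50


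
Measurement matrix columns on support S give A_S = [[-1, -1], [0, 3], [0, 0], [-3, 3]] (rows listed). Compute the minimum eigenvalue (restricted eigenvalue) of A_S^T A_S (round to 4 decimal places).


A_S^T A_S = [[10, -8], [-8, 19]].
trace = 29.
det = 126.
disc = trace^2 - 4*det = 841 - 4*126 = 337.
sqrt(337) ≈ 18.357560.
lam_min = (29 - sqrt(337))/2 ≈ (29 - 18.357560)/2 = 5.32122 ≈ 5.3212.

5.3212


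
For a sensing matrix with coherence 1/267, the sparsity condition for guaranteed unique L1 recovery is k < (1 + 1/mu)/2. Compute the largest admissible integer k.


1/mu = 267.
1 + 1/mu = 268.
(1 + 1/mu)/2 = 134 is an integer and the inequality is strict, so k_max = 134 - 1 = 133.

133


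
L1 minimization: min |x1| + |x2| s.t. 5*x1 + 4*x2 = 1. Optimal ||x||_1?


Axis intercepts:
  x1 = 1/5, x2 = 0: L1 = 1/5
  x1 = 0, x2 = 1/4: L1 = 1/4
x* = (1/5, 0)
||x*||_1 = 1/5.

1/5


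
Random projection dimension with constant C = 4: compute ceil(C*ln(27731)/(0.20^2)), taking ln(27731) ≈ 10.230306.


ln(27731) ≈ 10.230306.
eps^2 = 0.20^2 = 0.04.
C*ln(N)/eps^2 ≈ 4*10.230306/0.04 ≈ 1023.0306.
m = ceil(1023.0306) = 1024.

1024


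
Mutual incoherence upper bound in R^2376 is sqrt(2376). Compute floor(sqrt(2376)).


48^2 = 2304 <= 2376 < 2401 = 49^2, so 48 <= sqrt(2376) < 49.
floor(sqrt(2376)) = 48.

48


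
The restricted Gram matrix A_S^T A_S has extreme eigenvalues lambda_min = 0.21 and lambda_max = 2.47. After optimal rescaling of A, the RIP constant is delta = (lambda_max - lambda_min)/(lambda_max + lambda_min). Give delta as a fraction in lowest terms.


lambda_max - lambda_min = 2.47 - 0.21 = 2.26.
lambda_max + lambda_min = 2.47 + 0.21 = 2.68.
delta = 2.26/2.68 = 226/268 = 113/134.

113/134


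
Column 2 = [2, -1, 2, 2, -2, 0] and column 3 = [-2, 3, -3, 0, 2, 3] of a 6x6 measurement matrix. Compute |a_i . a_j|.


Inner product: 2*-2 + -1*3 + 2*-3 + 2*0 + -2*2 + 0*3
Products: [-4, -3, -6, 0, -4, 0]
Sum = -17.
|dot| = 17.

17


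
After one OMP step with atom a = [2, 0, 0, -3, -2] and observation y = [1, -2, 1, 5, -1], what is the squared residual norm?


a^T a = 17.
a^T y = -11.
coeff = -11/17 = -11/17.
||r||^2 = 423/17.

423/17


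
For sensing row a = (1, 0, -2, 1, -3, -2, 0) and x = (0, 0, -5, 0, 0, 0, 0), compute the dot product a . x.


Non-zero terms: ['-2*-5']
Products: [10]
y = sum = 10.

10


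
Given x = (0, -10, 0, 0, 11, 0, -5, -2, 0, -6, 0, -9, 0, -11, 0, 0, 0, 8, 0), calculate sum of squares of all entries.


Non-zero entries: [(1, -10), (4, 11), (6, -5), (7, -2), (9, -6), (11, -9), (13, -11), (17, 8)]
Squares: [100, 121, 25, 4, 36, 81, 121, 64]
||x||_2^2 = sum = 552.

552


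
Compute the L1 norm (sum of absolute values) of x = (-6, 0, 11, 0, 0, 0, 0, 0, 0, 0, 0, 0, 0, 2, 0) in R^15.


Non-zero entries: [(0, -6), (2, 11), (13, 2)]
Absolute values: [6, 11, 2]
||x||_1 = sum = 19.

19


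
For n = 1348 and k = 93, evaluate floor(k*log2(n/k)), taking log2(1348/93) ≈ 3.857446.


log2(n/k) = log2(1348/93) ≈ 3.857446.
k*log2(n/k) ≈ 93*3.857446 = 358.742478.
floor(358.742478) = 358.

358


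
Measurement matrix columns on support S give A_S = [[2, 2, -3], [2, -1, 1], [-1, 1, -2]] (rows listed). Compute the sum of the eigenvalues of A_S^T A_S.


Sum of eigenvalues of A_S^T A_S = trace(A_S^T A_S) = sum of squared column norms of A_S.
A_S^T A_S diagonal: [9, 6, 14].
trace = 9 + 6 + 14 = 29.

29


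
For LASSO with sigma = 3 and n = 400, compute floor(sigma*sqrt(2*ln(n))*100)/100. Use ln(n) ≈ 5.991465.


ln(400) ≈ 5.991465.
2*ln(n) ≈ 11.98293.
sqrt(2*ln(n)) ≈ sqrt(11.98293) ≈ 3.461637.
lambda ≈ 3*3.461637 = 10.384911.
floor(lambda*100)/100 = 10.38.

10.38


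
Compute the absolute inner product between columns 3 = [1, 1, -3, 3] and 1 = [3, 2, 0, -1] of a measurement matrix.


Inner product: 1*3 + 1*2 + -3*0 + 3*-1
Products: [3, 2, 0, -3]
Sum = 2.
|dot| = 2.

2


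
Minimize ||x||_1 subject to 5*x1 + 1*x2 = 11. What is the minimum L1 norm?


Axis intercepts:
  x1 = 11/5, x2 = 0: L1 = 11/5
  x1 = 0, x2 = 11: L1 = 11
x* = (11/5, 0)
||x*||_1 = 11/5.

11/5


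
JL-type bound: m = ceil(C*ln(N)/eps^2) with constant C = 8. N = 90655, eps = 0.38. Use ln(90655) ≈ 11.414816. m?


ln(90655) ≈ 11.414816.
eps^2 = 0.38^2 = 0.1444.
C*ln(N)/eps^2 ≈ 8*11.414816/0.1444 ≈ 632.3998.
m = ceil(632.3998) = 633.

633


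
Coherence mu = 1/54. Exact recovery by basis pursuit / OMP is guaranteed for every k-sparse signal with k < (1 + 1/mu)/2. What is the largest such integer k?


1/mu = 54.
1 + 1/mu = 55.
(1 + 1/mu)/2 = 27.5 is not an integer, so k_max = floor(27.5) = 27.

27


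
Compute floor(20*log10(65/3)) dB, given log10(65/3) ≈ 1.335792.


||x||/||e|| = 65/3.
log10(65/3) ≈ 1.335792.
20*log10(||x||/||e||) ≈ 20*1.335792 = 26.71584.
floor(26.71584) = 26.

26


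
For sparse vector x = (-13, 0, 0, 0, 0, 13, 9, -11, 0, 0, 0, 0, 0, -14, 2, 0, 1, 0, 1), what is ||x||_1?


Non-zero entries: [(0, -13), (5, 13), (6, 9), (7, -11), (13, -14), (14, 2), (16, 1), (18, 1)]
Absolute values: [13, 13, 9, 11, 14, 2, 1, 1]
||x||_1 = sum = 64.

64


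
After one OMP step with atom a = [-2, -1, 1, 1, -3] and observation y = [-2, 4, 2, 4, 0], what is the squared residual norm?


a^T a = 16.
a^T y = 6.
coeff = 6/16 = 3/8.
||r||^2 = 151/4.

151/4


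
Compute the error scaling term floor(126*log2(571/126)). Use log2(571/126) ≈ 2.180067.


log2(n/k) = log2(571/126) ≈ 2.180067.
k*log2(n/k) ≈ 126*2.180067 = 274.688442.
floor(274.688442) = 274.

274


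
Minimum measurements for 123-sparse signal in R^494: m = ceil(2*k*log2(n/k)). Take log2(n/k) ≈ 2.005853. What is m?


log2(n/k) = log2(494/123) ≈ 2.005853.
2*k*log2(n/k) ≈ 2*123*2.005853 = 493.439838.
m = ceil(493.439838) = 494.

494


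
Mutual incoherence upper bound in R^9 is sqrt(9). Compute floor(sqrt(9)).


3^2 = 9 <= 9 < 16 = 4^2, so 3 <= sqrt(9) < 4.
floor(sqrt(9)) = 3.

3


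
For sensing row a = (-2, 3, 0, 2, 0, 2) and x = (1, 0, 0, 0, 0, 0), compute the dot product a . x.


Non-zero terms: ['-2*1']
Products: [-2]
y = sum = -2.

-2


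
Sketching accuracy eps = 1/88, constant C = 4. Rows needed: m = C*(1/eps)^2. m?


1/eps = 88.
(1/eps)^2 = 7744.
m = 4*7744 = 30976.

30976


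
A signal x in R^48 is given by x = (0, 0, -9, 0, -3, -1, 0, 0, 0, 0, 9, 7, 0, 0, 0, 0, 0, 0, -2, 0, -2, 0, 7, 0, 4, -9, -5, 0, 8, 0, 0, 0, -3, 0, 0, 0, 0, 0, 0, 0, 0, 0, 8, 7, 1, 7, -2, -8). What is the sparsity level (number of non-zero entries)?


Non-zero positions: [2, 4, 5, 10, 11, 18, 20, 22, 24, 25, 26, 28, 32, 42, 43, 44, 45, 46, 47].
Sparsity = 19.

19


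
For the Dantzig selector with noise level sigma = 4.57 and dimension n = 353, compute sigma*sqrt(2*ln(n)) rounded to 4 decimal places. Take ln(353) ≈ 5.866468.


ln(353) ≈ 5.866468.
2*ln(n) ≈ 11.732936.
sqrt(2*ln(n)) ≈ sqrt(11.732936) ≈ 3.425337.
threshold ≈ 4.57*3.425337 = 15.65379009 ≈ 15.6538.

15.6538


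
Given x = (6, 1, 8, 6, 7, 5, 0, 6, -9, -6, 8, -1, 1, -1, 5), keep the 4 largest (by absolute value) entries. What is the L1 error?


Sorted |x_i| descending: [9, 8, 8, 7, 6, 6, 6, 6, 5, 5, 1, 1, 1, 1, 0]
Keep top 4: [9, 8, 8, 7]
Tail entries: [6, 6, 6, 6, 5, 5, 1, 1, 1, 1, 0]
L1 error = sum of tail = 38.

38


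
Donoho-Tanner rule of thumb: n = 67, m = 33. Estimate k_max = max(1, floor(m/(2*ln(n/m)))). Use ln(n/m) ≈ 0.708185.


n/m = 67/33.
ln(n/m) ≈ 0.708185.
2*ln(n/m) ≈ 1.41637.
m/(2*ln(n/m)) ≈ 33/1.41637 ≈ 23.299.
floor = 23.
k_max = max(1, 23) = 23.

23


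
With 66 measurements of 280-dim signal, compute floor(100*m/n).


100*m/n = 100*66/280 ≈ 23.5714.
floor = 23.

23


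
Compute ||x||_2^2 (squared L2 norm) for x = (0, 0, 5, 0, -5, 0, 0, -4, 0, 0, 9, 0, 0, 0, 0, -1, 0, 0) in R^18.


Non-zero entries: [(2, 5), (4, -5), (7, -4), (10, 9), (15, -1)]
Squares: [25, 25, 16, 81, 1]
||x||_2^2 = sum = 148.

148


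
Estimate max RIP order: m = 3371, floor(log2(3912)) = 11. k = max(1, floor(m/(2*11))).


floor(log2(3912)) = 11.
2*11 = 22.
m/(2*floor(log2(n))) = 3371/22 ≈ 153.2273.
floor = 153.
k = max(1, 153) = 153.

153


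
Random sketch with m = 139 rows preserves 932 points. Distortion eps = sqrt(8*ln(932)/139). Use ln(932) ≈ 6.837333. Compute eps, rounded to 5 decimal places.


ln(932) ≈ 6.837333.
8*ln(N)/m ≈ 8*6.837333/139 ≈ 0.39351557.
eps = sqrt(0.39351557) ≈ 0.6273082 ≈ 0.62731.

0.62731


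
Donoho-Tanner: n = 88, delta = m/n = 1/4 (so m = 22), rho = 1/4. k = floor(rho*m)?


m = 1/4*88 = 22.
rho = 1/4.
rho*m = 1/4*22 = 5.5.
k = floor(5.5) = 5.

5


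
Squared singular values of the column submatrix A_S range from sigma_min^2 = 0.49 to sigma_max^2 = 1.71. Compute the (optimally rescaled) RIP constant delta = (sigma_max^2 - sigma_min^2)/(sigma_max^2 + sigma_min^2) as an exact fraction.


lambda_max - lambda_min = 1.71 - 0.49 = 1.22.
lambda_max + lambda_min = 1.71 + 0.49 = 2.20.
delta = 1.22/2.20 = 122/220 = 61/110.

61/110


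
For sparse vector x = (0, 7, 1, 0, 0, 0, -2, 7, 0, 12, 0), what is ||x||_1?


Non-zero entries: [(1, 7), (2, 1), (6, -2), (7, 7), (9, 12)]
Absolute values: [7, 1, 2, 7, 12]
||x||_1 = sum = 29.

29


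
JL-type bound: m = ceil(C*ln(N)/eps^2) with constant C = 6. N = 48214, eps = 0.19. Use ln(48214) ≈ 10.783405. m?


ln(48214) ≈ 10.783405.
eps^2 = 0.19^2 = 0.0361.
C*ln(N)/eps^2 ≈ 6*10.783405/0.0361 ≈ 1792.2557.
m = ceil(1792.2557) = 1793.

1793


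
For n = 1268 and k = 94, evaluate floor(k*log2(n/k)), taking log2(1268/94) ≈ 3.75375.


log2(n/k) = log2(1268/94) ≈ 3.75375.
k*log2(n/k) ≈ 94*3.75375 = 352.8525.
floor(352.8525) = 352.

352


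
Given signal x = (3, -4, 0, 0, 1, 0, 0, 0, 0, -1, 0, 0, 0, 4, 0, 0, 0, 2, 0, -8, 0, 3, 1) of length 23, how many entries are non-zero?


Non-zero positions: [0, 1, 4, 9, 13, 17, 19, 21, 22].
Sparsity = 9.

9


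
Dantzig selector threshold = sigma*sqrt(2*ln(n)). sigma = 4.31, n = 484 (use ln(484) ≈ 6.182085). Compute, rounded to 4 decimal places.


ln(484) ≈ 6.182085.
2*ln(n) ≈ 12.36417.
sqrt(2*ln(n)) ≈ sqrt(12.36417) ≈ 3.516272.
threshold ≈ 4.31*3.516272 = 15.15513232 ≈ 15.1551.

15.1551


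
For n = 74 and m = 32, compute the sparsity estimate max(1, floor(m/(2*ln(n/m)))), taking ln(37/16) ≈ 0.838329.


n/m = 74/32 = 37/16.
ln(n/m) ≈ 0.838329.
2*ln(n/m) ≈ 1.676658.
m/(2*ln(n/m)) ≈ 32/1.676658 ≈ 19.0856.
floor = 19.
k_max = max(1, 19) = 19.

19


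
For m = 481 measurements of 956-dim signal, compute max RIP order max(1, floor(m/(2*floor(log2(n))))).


floor(log2(956)) = 9.
2*9 = 18.
m/(2*floor(log2(n))) = 481/18 ≈ 26.7222.
floor = 26.
k = max(1, 26) = 26.

26


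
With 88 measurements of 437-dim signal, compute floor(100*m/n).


100*m/n = 100*88/437 ≈ 20.1373.
floor = 20.

20


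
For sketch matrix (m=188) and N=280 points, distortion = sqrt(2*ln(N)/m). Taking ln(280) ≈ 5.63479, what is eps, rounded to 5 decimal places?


ln(280) ≈ 5.63479.
2*ln(N)/m ≈ 2*5.63479/188 ≈ 0.05994457.
eps = sqrt(0.05994457) ≈ 0.2448358 ≈ 0.24484.

0.24484


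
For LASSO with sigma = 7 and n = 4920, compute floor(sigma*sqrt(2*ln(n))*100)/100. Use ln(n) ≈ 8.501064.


ln(4920) ≈ 8.501064.
2*ln(n) ≈ 17.002128.
sqrt(2*ln(n)) ≈ sqrt(17.002128) ≈ 4.123364.
lambda ≈ 7*4.123364 = 28.863548.
floor(lambda*100)/100 = 28.86.

28.86


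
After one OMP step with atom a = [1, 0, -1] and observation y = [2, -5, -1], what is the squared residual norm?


a^T a = 2.
a^T y = 3.
coeff = 3/2 = 3/2.
||r||^2 = 51/2.

51/2


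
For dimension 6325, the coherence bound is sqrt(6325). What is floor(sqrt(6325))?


79^2 = 6241 <= 6325 < 6400 = 80^2, so 79 <= sqrt(6325) < 80.
floor(sqrt(6325)) = 79.

79


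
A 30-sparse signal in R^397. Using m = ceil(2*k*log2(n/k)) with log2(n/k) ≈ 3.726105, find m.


log2(n/k) = log2(397/30) ≈ 3.726105.
2*k*log2(n/k) ≈ 2*30*3.726105 = 223.5663.
m = ceil(223.5663) = 224.

224


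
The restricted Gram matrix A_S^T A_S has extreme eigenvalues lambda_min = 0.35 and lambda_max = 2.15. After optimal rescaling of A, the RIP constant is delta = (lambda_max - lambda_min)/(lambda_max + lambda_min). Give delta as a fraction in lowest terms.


lambda_max - lambda_min = 2.15 - 0.35 = 1.80.
lambda_max + lambda_min = 2.15 + 0.35 = 2.50.
delta = 1.80/2.50 = 180/250 = 18/25.

18/25


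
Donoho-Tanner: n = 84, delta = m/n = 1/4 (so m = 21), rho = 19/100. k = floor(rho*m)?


m = 1/4*84 = 21.
rho = 19/100.
rho*m = 19/100*21 = 3.99.
k = floor(3.99) = 3.

3


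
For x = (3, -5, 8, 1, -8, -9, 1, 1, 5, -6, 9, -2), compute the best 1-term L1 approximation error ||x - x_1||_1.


Sorted |x_i| descending: [9, 9, 8, 8, 6, 5, 5, 3, 2, 1, 1, 1]
Keep top 1: [9]
Tail entries: [9, 8, 8, 6, 5, 5, 3, 2, 1, 1, 1]
L1 error = sum of tail = 49.

49


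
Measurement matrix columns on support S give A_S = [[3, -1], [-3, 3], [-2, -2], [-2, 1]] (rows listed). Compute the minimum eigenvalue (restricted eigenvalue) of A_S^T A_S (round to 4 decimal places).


A_S^T A_S = [[26, -10], [-10, 15]].
trace = 41.
det = 290.
disc = trace^2 - 4*det = 1681 - 4*290 = 521.
sqrt(521) ≈ 22.825424.
lam_min = (41 - sqrt(521))/2 ≈ (41 - 22.825424)/2 = 9.087288 ≈ 9.0873.

9.0873


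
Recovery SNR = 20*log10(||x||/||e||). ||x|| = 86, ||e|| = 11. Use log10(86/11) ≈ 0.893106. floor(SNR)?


||x||/||e|| = 86/11.
log10(86/11) ≈ 0.893106.
20*log10(||x||/||e||) ≈ 20*0.893106 = 17.86212.
floor(17.86212) = 17.

17


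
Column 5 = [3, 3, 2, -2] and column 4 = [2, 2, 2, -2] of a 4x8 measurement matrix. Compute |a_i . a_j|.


Inner product: 3*2 + 3*2 + 2*2 + -2*-2
Products: [6, 6, 4, 4]
Sum = 20.
|dot| = 20.

20


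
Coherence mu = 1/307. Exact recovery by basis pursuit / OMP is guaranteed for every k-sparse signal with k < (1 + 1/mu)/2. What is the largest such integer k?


1/mu = 307.
1 + 1/mu = 308.
(1 + 1/mu)/2 = 154 is an integer and the inequality is strict, so k_max = 154 - 1 = 153.

153


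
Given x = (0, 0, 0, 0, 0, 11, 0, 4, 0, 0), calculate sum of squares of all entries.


Non-zero entries: [(5, 11), (7, 4)]
Squares: [121, 16]
||x||_2^2 = sum = 137.

137


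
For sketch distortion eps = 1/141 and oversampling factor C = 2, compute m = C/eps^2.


1/eps = 141.
(1/eps)^2 = 19881.
m = 2*19881 = 39762.

39762


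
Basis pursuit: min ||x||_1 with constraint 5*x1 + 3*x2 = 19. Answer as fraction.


Axis intercepts:
  x1 = 19/5, x2 = 0: L1 = 19/5
  x1 = 0, x2 = 19/3: L1 = 19/3
x* = (19/5, 0)
||x*||_1 = 19/5.

19/5


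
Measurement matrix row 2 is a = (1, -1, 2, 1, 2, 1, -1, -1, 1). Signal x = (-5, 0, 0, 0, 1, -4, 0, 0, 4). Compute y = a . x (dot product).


Non-zero terms: ['1*-5', '2*1', '1*-4', '1*4']
Products: [-5, 2, -4, 4]
y = sum = -3.

-3


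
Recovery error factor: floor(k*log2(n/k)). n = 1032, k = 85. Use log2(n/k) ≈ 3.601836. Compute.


log2(n/k) = log2(1032/85) ≈ 3.601836.
k*log2(n/k) ≈ 85*3.601836 = 306.15606.
floor(306.15606) = 306.

306


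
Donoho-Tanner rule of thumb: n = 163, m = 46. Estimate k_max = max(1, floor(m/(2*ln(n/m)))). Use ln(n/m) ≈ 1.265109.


n/m = 163/46.
ln(n/m) ≈ 1.265109.
2*ln(n/m) ≈ 2.530218.
m/(2*ln(n/m)) ≈ 46/2.530218 ≈ 18.1803.
floor = 18.
k_max = max(1, 18) = 18.

18


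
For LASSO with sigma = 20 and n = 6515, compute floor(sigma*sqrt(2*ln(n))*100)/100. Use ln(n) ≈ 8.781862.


ln(6515) ≈ 8.781862.
2*ln(n) ≈ 17.563724.
sqrt(2*ln(n)) ≈ sqrt(17.563724) ≈ 4.19091.
lambda ≈ 20*4.19091 = 83.8182.
floor(lambda*100)/100 = 83.81.

83.81


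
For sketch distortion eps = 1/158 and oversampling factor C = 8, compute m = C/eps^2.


1/eps = 158.
(1/eps)^2 = 24964.
m = 8*24964 = 199712.

199712


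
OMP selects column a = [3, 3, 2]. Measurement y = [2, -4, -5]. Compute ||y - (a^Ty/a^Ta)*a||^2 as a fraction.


a^T a = 22.
a^T y = -16.
coeff = -16/22 = -8/11.
||r||^2 = 367/11.

367/11


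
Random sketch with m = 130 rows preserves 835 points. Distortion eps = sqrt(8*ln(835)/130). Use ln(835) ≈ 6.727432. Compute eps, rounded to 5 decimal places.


ln(835) ≈ 6.727432.
8*ln(N)/m ≈ 8*6.727432/130 ≈ 0.41399582.
eps = sqrt(0.41399582) ≈ 0.6434251 ≈ 0.64343.

0.64343


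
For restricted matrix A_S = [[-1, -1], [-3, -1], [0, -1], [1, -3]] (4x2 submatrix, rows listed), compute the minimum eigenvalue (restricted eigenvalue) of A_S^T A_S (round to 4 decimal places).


A_S^T A_S = [[11, 1], [1, 12]].
trace = 23.
det = 131.
disc = trace^2 - 4*det = 529 - 4*131 = 5.
sqrt(5) ≈ 2.236068.
lam_min = (23 - sqrt(5))/2 ≈ (23 - 2.236068)/2 = 10.381966 ≈ 10.3820.

10.3820


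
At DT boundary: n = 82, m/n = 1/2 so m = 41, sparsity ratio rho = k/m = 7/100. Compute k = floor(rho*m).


m = 1/2*82 = 41.
rho = 7/100.
rho*m = 7/100*41 = 2.87.
k = floor(2.87) = 2.

2


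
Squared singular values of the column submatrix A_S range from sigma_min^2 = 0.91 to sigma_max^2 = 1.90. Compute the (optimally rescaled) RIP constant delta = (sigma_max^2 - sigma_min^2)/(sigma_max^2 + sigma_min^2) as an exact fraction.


lambda_max - lambda_min = 1.90 - 0.91 = 0.99.
lambda_max + lambda_min = 1.90 + 0.91 = 2.81.
delta = 0.99/2.81 = 99/281.

99/281


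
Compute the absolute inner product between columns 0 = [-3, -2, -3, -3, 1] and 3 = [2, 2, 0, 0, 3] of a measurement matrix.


Inner product: -3*2 + -2*2 + -3*0 + -3*0 + 1*3
Products: [-6, -4, 0, 0, 3]
Sum = -7.
|dot| = 7.

7


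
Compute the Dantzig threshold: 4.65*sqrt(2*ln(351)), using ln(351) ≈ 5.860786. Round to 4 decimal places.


ln(351) ≈ 5.860786.
2*ln(n) ≈ 11.721572.
sqrt(2*ln(n)) ≈ sqrt(11.721572) ≈ 3.423678.
threshold ≈ 4.65*3.423678 = 15.9201027 ≈ 15.9201.

15.9201


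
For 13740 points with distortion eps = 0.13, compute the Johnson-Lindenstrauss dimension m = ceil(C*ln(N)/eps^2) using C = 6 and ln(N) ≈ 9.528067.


ln(13740) ≈ 9.528067.
eps^2 = 0.13^2 = 0.0169.
C*ln(N)/eps^2 ≈ 6*9.528067/0.0169 ≈ 3382.7457.
m = ceil(3382.7457) = 3383.

3383


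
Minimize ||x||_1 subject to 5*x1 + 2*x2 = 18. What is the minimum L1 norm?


Axis intercepts:
  x1 = 18/5, x2 = 0: L1 = 18/5
  x1 = 0, x2 = 9: L1 = 9
x* = (18/5, 0)
||x*||_1 = 18/5.

18/5


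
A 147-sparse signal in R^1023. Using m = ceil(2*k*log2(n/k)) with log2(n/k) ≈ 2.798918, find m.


log2(n/k) = log2(1023/147) ≈ 2.798918.
2*k*log2(n/k) ≈ 2*147*2.798918 = 822.881892.
m = ceil(822.881892) = 823.

823


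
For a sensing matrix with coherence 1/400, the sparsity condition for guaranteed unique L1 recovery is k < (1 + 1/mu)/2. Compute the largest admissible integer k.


1/mu = 400.
1 + 1/mu = 401.
(1 + 1/mu)/2 = 200.5 is not an integer, so k_max = floor(200.5) = 200.

200


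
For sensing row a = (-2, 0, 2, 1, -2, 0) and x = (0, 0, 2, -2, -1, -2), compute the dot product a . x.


Non-zero terms: ['2*2', '1*-2', '-2*-1', '0*-2']
Products: [4, -2, 2, 0]
y = sum = 4.

4


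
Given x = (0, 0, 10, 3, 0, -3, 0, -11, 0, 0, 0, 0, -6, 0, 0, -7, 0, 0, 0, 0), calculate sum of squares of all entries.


Non-zero entries: [(2, 10), (3, 3), (5, -3), (7, -11), (12, -6), (15, -7)]
Squares: [100, 9, 9, 121, 36, 49]
||x||_2^2 = sum = 324.

324


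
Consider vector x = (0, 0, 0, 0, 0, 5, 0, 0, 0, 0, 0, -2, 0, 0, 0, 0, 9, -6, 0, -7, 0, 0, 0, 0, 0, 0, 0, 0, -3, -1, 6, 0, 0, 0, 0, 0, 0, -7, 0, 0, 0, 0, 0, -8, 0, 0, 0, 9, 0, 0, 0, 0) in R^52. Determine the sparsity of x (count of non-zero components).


Non-zero positions: [5, 11, 16, 17, 19, 28, 29, 30, 37, 43, 47].
Sparsity = 11.

11


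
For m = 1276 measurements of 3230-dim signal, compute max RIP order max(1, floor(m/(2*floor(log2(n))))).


floor(log2(3230)) = 11.
2*11 = 22.
m/(2*floor(log2(n))) = 1276/22 ≈ 58.0.
floor = 58.
k = max(1, 58) = 58.

58


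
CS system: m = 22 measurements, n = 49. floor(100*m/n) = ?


100*m/n = 100*22/49 ≈ 44.898.
floor = 44.

44


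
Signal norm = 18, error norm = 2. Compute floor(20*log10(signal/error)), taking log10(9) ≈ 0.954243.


||x||/||e|| = 18/2 = 9.
log10(9) ≈ 0.954243.
20*log10(||x||/||e||) ≈ 20*0.954243 = 19.08486.
floor(19.08486) = 19.

19


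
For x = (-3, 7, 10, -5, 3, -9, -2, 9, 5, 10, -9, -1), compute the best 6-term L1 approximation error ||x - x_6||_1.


Sorted |x_i| descending: [10, 10, 9, 9, 9, 7, 5, 5, 3, 3, 2, 1]
Keep top 6: [10, 10, 9, 9, 9, 7]
Tail entries: [5, 5, 3, 3, 2, 1]
L1 error = sum of tail = 19.

19


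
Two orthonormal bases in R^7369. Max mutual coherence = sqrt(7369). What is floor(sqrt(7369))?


85^2 = 7225 <= 7369 < 7396 = 86^2, so 85 <= sqrt(7369) < 86.
floor(sqrt(7369)) = 85.

85


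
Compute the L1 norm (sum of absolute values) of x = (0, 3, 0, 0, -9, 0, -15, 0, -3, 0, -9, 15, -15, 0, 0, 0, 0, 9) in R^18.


Non-zero entries: [(1, 3), (4, -9), (6, -15), (8, -3), (10, -9), (11, 15), (12, -15), (17, 9)]
Absolute values: [3, 9, 15, 3, 9, 15, 15, 9]
||x||_1 = sum = 78.

78


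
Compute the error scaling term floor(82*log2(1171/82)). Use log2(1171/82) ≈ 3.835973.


log2(n/k) = log2(1171/82) ≈ 3.835973.
k*log2(n/k) ≈ 82*3.835973 = 314.549786.
floor(314.549786) = 314.

314


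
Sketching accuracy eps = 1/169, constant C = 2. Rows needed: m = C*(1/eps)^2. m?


1/eps = 169.
(1/eps)^2 = 28561.
m = 2*28561 = 57122.

57122


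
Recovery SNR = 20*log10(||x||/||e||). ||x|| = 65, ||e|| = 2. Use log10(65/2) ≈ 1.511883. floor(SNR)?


||x||/||e|| = 65/2.
log10(65/2) ≈ 1.511883.
20*log10(||x||/||e||) ≈ 20*1.511883 = 30.23766.
floor(30.23766) = 30.

30


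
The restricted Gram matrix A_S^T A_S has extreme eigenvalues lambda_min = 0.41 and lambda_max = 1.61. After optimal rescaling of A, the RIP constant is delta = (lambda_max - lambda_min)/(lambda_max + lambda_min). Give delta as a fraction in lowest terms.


lambda_max - lambda_min = 1.61 - 0.41 = 1.20.
lambda_max + lambda_min = 1.61 + 0.41 = 2.02.
delta = 1.20/2.02 = 120/202 = 60/101.

60/101


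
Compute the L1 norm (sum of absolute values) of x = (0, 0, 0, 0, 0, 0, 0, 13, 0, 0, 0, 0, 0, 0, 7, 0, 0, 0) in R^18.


Non-zero entries: [(7, 13), (14, 7)]
Absolute values: [13, 7]
||x||_1 = sum = 20.

20


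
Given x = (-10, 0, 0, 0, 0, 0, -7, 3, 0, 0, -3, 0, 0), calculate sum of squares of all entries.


Non-zero entries: [(0, -10), (6, -7), (7, 3), (10, -3)]
Squares: [100, 49, 9, 9]
||x||_2^2 = sum = 167.

167


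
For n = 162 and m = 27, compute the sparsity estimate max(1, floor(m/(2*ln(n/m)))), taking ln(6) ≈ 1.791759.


n/m = 162/27 = 6.
ln(n/m) ≈ 1.791759.
2*ln(n/m) ≈ 3.583518.
m/(2*ln(n/m)) ≈ 27/3.583518 ≈ 7.5345.
floor = 7.
k_max = max(1, 7) = 7.

7


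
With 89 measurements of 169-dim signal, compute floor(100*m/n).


100*m/n = 100*89/169 ≈ 52.6627.
floor = 52.

52


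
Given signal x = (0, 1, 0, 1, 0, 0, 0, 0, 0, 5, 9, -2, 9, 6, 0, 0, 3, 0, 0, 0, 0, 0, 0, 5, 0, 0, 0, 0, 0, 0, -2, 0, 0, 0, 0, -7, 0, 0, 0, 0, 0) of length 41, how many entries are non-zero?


Non-zero positions: [1, 3, 9, 10, 11, 12, 13, 16, 23, 30, 35].
Sparsity = 11.

11


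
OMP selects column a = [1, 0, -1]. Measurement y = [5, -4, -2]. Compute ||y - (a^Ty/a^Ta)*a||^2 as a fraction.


a^T a = 2.
a^T y = 7.
coeff = 7/2 = 7/2.
||r||^2 = 41/2.

41/2


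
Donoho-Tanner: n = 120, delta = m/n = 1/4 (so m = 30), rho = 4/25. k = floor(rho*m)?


m = 1/4*120 = 30.
rho = 4/25.
rho*m = 4/25*30 = 4.8.
k = floor(4.8) = 4.

4
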